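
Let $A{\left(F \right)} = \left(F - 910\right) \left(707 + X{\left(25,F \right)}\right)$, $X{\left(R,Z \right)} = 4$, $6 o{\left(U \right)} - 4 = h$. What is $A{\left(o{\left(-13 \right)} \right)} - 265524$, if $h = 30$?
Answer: $-908505$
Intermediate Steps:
$o{\left(U \right)} = \frac{17}{3}$ ($o{\left(U \right)} = \frac{2}{3} + \frac{1}{6} \cdot 30 = \frac{2}{3} + 5 = \frac{17}{3}$)
$A{\left(F \right)} = -647010 + 711 F$ ($A{\left(F \right)} = \left(F - 910\right) \left(707 + 4\right) = \left(-910 + F\right) 711 = -647010 + 711 F$)
$A{\left(o{\left(-13 \right)} \right)} - 265524 = \left(-647010 + 711 \cdot \frac{17}{3}\right) - 265524 = \left(-647010 + 4029\right) - 265524 = -642981 - 265524 = -908505$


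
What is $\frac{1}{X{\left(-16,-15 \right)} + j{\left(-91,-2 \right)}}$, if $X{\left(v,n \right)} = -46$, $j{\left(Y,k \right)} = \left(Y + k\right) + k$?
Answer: $- \frac{1}{141} \approx -0.0070922$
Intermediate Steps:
$j{\left(Y,k \right)} = Y + 2 k$
$\frac{1}{X{\left(-16,-15 \right)} + j{\left(-91,-2 \right)}} = \frac{1}{-46 + \left(-91 + 2 \left(-2\right)\right)} = \frac{1}{-46 - 95} = \frac{1}{-141} = - \frac{1}{141}$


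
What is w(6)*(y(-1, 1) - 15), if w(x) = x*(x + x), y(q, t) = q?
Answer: -1152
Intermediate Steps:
w(x) = 2*x**2 (w(x) = x*(2*x) = 2*x**2)
w(6)*(y(-1, 1) - 15) = (2*6**2)*(-1 - 15) = (2*36)*(-16) = 72*(-16) = -1152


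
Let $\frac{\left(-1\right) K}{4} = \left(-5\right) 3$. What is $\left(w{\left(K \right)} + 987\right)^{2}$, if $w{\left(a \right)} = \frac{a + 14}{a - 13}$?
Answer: $\frac{2158810369}{2209} \approx 9.7728 \cdot 10^{5}$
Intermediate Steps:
$K = 60$ ($K = - 4 \left(\left(-5\right) 3\right) = \left(-4\right) \left(-15\right) = 60$)
$w{\left(a \right)} = \frac{14 + a}{-13 + a}$
$\left(w{\left(K \right)} + 987\right)^{2} = \left(\frac{14 + 60}{-13 + 60} + 987\right)^{2} = \left(\frac{1}{47} \cdot 74 + 987\right)^{2} = \left(\frac{74}{47} + 987\right)^{2} = \left(\frac{46463}{47}\right)^{2} = \frac{2158810369}{2209}$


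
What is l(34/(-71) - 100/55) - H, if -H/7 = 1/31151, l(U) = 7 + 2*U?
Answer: 58538196/24328931 ≈ 2.4061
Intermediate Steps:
H = -7/31151 ≈ -0.00022471
l(34/(-71) - 100/55) - H = (7 + 2*(34/(-71) - 100/55)) - 1*(-7/31151) = (7 + 2*(34*(-1/71) - 100*1/55)) + 7/31151 = (7 + 2*(-34/71 - 20/11)) + 7/31151 = (7 + 2*(-1794/781)) + 7/31151 = (7 - 3588/781) + 7/31151 = 1879/781 + 7/31151 = 58538196/24328931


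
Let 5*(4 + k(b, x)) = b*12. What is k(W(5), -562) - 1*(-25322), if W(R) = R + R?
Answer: 25342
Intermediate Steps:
W(R) = 2*R
k(b, x) = -4 + 12*b/5 (k(b, x) = -4 + (b*12)/5 = -4 + (12*b)/5 = -4 + 12*b/5)
k(W(5), -562) - 1*(-25322) = (-4 + 12*(2*5)/5) - 1*(-25322) = (-4 + (12/5)*10) + 25322 = (-4 + 24) + 25322 = 20 + 25322 = 25342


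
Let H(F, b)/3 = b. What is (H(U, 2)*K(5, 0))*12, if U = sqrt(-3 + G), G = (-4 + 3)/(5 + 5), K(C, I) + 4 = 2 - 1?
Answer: -216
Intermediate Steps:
K(C, I) = -3 (K(C, I) = -4 + (2 - 1) = -4 + 1 = -3)
G = -1/10 ≈ -0.10000
U = I*sqrt(310)/10 (U = sqrt(-3 - 1/10) = sqrt(-31/10) = I*sqrt(310)/10 ≈ 1.7607*I)
H(F, b) = 3*b
(H(U, 2)*K(5, 0))*12 = ((3*2)*(-3))*12 = (6*(-3))*12 = -18*12 = -216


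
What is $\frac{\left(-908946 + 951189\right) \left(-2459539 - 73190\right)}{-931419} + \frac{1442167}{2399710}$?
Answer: $\frac{28527387432656927}{248348387610} \approx 1.1487 \cdot 10^{5}$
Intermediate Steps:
$\frac{\left(-908946 + 951189\right) \left(-2459539 - 73190\right)}{-931419} + \frac{1442167}{2399710} = 42243 \left(-2532729\right) \left(- \frac{1}{931419}\right) + 1442167 \cdot \frac{1}{2399710} = \left(-106990071147\right) \left(- \frac{1}{931419}\right) + \frac{1442167}{2399710} = \frac{11887785683}{103491} + \frac{1442167}{2399710} = \frac{28527387432656927}{248348387610}$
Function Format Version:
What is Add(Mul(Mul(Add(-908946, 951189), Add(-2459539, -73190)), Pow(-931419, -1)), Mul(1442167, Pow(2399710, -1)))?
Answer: Rational(28527387432656927, 248348387610) ≈ 1.1487e+5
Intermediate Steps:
Add(Mul(Mul(Add(-908946, 951189), Add(-2459539, -73190)), Pow(-931419, -1)), Mul(1442167, Pow(2399710, -1))) = Add(Mul(Mul(42243, -2532729), Rational(-1, 931419)), Mul(1442167, Rational(1, 2399710))) = Add(Mul(-106990071147, Rational(-1, 931419)), Rational(1442167, 2399710)) = Add(Rational(11887785683, 103491), Rational(1442167, 2399710)) = Rational(28527387432656927, 248348387610)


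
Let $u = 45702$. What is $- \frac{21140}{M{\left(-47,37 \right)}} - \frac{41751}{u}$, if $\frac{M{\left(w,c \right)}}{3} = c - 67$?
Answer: $\frac{10693141}{45702} \approx 233.98$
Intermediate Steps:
$M{\left(w,c \right)} = -201 + 3 c$ ($M{\left(w,c \right)} = 3 \left(c - 67\right) = 3 \left(-67 + c\right) = -201 + 3 c$)
$- \frac{21140}{M{\left(-47,37 \right)}} - \frac{41751}{u} = - \frac{21140}{-201 + 3 \cdot 37} - \frac{41751}{45702} = - \frac{21140}{-201 + 111} - \frac{4639}{5078} = - \frac{21140}{-90} - \frac{4639}{5078} = \left(-21140\right) \left(- \frac{1}{90}\right) - \frac{4639}{5078} = \frac{2114}{9} - \frac{4639}{5078} = \frac{10693141}{45702}$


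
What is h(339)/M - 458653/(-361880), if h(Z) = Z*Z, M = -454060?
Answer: 1666683697/1643152328 ≈ 1.0143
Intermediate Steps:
h(Z) = Z²
h(339)/M - 458653/(-361880) = 339²/(-454060) - 458653/(-361880) = 114921*(-1/454060) - 458653*(-1/361880) = -114921/454060 + 458653/361880 = 1666683697/1643152328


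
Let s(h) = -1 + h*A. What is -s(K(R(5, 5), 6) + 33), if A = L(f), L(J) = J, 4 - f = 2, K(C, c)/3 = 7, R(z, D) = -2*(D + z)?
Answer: -107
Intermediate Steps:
R(z, D) = -2*D - 2*z
K(C, c) = 21 (K(C, c) = 3*7 = 21)
f = 2 (f = 4 - 1*2 = 4 - 2 = 2)
A = 2
s(h) = -1 + 2*h (s(h) = -1 + h*2 = -1 + 2*h)
-s(K(R(5, 5), 6) + 33) = -(-1 + 2*(21 + 33)) = -(-1 + 2*54) = -(-1 + 108) = -1*107 = -107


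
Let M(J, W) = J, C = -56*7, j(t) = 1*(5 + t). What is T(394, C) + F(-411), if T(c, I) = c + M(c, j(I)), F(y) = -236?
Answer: 552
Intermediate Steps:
j(t) = 5 + t
C = -392
T(c, I) = 2*c (T(c, I) = c + c = 2*c)
T(394, C) + F(-411) = 2*394 - 236 = 788 - 236 = 552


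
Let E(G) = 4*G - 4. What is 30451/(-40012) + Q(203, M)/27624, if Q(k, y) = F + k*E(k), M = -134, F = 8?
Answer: 715258745/138161436 ≈ 5.1770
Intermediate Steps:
E(G) = -4 + 4*G
Q(k, y) = 8 + k*(-4 + 4*k)
30451/(-40012) + Q(203, M)/27624 = 30451/(-40012) + (8 + 4*203*(-1 + 203))/27624 = 30451*(-1/40012) + (8 + 4*203*202)*(1/27624) = -30451/40012 + (8 + 164024)*(1/27624) = -30451/40012 + 164032*(1/27624) = -30451/40012 + 20504/3453 = 715258745/138161436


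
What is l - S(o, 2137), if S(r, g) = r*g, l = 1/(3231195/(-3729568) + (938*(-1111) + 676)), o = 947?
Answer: -7860469385774820057/3884131988251 ≈ -2.0237e+6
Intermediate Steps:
l = -3729568/3884131988251 (l = 1/(3231195*(-1/3729568) + (-1042118 + 676)) = 1/(-3231195/3729568 - 1041442) = 1/(-3884131988251/3729568) = -3729568/3884131988251 ≈ -9.6021e-7)
S(r, g) = g*r
l - S(o, 2137) = -3729568/3884131988251 - 2137*947 = -3729568/3884131988251 - 1*2023739 = -3729568/3884131988251 - 2023739 = -7860469385774820057/3884131988251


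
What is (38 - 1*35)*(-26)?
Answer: -78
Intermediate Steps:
(38 - 1*35)*(-26) = (38 - 35)*(-26) = 3*(-26) = -78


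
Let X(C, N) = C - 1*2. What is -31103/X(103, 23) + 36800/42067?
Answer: -56725787/184729 ≈ -307.08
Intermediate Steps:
X(C, N) = -2 + C (X(C, N) = C - 2 = -2 + C)
-31103/X(103, 23) + 36800/42067 = -31103/(-2 + 103) + 36800/42067 = -31103/101 + 36800*(1/42067) = -31103*1/101 + 1600/1829 = -31103/101 + 1600/1829 = -56725787/184729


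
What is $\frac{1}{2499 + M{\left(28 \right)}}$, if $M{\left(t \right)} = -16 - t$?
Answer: $\frac{1}{2455} \approx 0.00040733$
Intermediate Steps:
$\frac{1}{2499 + M{\left(28 \right)}} = \frac{1}{2499 - 44} = \frac{1}{2455}$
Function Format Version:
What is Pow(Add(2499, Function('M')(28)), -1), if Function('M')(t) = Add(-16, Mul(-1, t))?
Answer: Rational(1, 2455) ≈ 0.00040733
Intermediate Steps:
Pow(Add(2499, Function('M')(28)), -1) = Pow(Add(2499, Add(-16, Mul(-1, 28))), -1) = Pow(Add(2499, Add(-16, -28)), -1) = Pow(Add(2499, -44), -1) = Pow(2455, -1) = Rational(1, 2455)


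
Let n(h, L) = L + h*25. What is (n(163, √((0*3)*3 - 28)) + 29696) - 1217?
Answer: 32554 + 2*I*√7 ≈ 32554.0 + 5.2915*I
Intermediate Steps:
n(h, L) = L + 25*h
(n(163, √((0*3)*3 - 28)) + 29696) - 1217 = ((√((0*3)*3 - 28) + 25*163) + 29696) - 1217 = ((√(0*3 - 28) + 4075) + 29696) - 1217 = ((√(0 - 28) + 4075) + 29696) - 1217 = ((√(-28) + 4075) + 29696) - 1217 = ((2*I*√7 + 4075) + 29696) - 1217 = ((4075 + 2*I*√7) + 29696) - 1217 = (33771 + 2*I*√7) - 1217 = 32554 + 2*I*√7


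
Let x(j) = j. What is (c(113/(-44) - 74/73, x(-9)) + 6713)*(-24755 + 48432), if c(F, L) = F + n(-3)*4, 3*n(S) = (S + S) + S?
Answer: 509342157439/3212 ≈ 1.5857e+8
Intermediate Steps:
n(S) = S (n(S) = ((S + S) + S)/3 = (2*S + S)/3 = (3*S)/3 = S)
c(F, L) = -12 + F (c(F, L) = F - 3*4 = F - 12 = -12 + F)
(c(113/(-44) - 74/73, x(-9)) + 6713)*(-24755 + 48432) = ((-12 + (113/(-44) - 74/73)) + 6713)*(-24755 + 48432) = ((-12 + (113*(-1/44) - 74*1/73)) + 6713)*23677 = ((-12 + (-113/44 - 74/73)) + 6713)*23677 = ((-12 - 11505/3212) + 6713)*23677 = (-50049/3212 + 6713)*23677 = (21512107/3212)*23677 = 509342157439/3212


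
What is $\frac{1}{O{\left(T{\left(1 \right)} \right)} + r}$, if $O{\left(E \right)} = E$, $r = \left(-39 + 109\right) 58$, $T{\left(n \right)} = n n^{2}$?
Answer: $\frac{1}{4061} \approx 0.00024624$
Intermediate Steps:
$T{\left(n \right)} = n^{3}$
$r = 4060$ ($r = 70 \cdot 58 = 4060$)
$\frac{1}{O{\left(T{\left(1 \right)} \right)} + r} = \frac{1}{1^{3} + 4060} = \frac{1}{1 + 4060} = \frac{1}{4061}$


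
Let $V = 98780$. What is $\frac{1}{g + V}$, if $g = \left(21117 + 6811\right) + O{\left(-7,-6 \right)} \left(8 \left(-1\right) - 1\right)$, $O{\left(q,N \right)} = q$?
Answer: $\frac{1}{126771} \approx 7.8882 \cdot 10^{-6}$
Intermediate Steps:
$g = 27991$ ($g = \left(21117 + 6811\right) - 7 \left(8 \left(-1\right) - 1\right) = 27928 - 7 \left(-8 - 1\right) = 27928 - -63 = 27928 + 63 = 27991$)
$\frac{1}{g + V} = \frac{1}{27991 + 98780} = \frac{1}{126771}$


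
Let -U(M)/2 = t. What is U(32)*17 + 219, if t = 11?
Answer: -155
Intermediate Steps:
U(M) = -22 (U(M) = -2*11 = -22)
U(32)*17 + 219 = -22*17 + 219 = -374 + 219 = -155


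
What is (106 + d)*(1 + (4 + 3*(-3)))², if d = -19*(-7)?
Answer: 3824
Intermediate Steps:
d = 133
(106 + d)*(1 + (4 + 3*(-3)))² = (106 + 133)*(1 + (4 + 3*(-3)))² = 239*(1 + (4 - 9))² = 239*(1 - 5)² = 239*(-4)² = 239*16 = 3824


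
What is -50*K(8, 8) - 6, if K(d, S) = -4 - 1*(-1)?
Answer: 144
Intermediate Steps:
K(d, S) = -3 (K(d, S) = -4 + 1 = -3)
-50*K(8, 8) - 6 = -50*(-3) - 6 = 150 - 6 = 144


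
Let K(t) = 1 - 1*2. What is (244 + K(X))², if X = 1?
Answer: 59049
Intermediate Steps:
K(t) = -1 (K(t) = 1 - 2 = -1)
(244 + K(X))² = (244 - 1)² = 243² = 59049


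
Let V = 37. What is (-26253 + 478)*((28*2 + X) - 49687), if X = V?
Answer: 1278285350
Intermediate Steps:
X = 37
(-26253 + 478)*((28*2 + X) - 49687) = (-26253 + 478)*((28*2 + 37) - 49687) = -25775*((56 + 37) - 49687) = -25775*(93 - 49687) = -25775*(-49594) = 1278285350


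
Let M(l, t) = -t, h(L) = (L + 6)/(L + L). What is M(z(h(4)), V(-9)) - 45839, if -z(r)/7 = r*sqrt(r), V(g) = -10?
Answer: -45829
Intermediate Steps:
h(L) = (6 + L)/(2*L) (h(L) = (6 + L)/((2*L)) = (6 + L)*(1/(2*L)) = (6 + L)/(2*L))
z(r) = -7*r**(3/2) (z(r) = -7*r*sqrt(r) = -7*r**(3/2))
M(z(h(4)), V(-9)) - 45839 = -1*(-10) - 45839 = 10 - 45839 = -45829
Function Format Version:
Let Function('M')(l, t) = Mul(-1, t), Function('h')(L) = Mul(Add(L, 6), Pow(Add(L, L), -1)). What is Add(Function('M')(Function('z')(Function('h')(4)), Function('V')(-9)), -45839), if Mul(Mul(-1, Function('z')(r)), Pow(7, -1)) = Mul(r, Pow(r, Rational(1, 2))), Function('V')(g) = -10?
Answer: -45829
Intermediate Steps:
Function('h')(L) = Mul(Rational(1, 2), Pow(L, -1), Add(6, L)) (Function('h')(L) = Mul(Add(6, L), Pow(Mul(2, L), -1)) = Mul(Add(6, L), Mul(Rational(1, 2), Pow(L, -1))) = Mul(Rational(1, 2), Pow(L, -1), Add(6, L)))
Function('z')(r) = Mul(-7, Pow(r, Rational(3, 2))) (Function('z')(r) = Mul(-7, Mul(r, Pow(r, Rational(1, 2)))) = Mul(-7, Pow(r, Rational(3, 2))))
Add(Function('M')(Function('z')(Function('h')(4)), Function('V')(-9)), -45839) = Add(Mul(-1, -10), -45839) = Add(10, -45839) = -45829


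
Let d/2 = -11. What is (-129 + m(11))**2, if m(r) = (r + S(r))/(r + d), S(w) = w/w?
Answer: 2047761/121 ≈ 16924.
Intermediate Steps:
d = -22 (d = 2*(-11) = -22)
S(w) = 1
m(r) = (1 + r)/(-22 + r) (m(r) = (r + 1)/(r - 22) = (1 + r)/(-22 + r))
(-129 + m(11))**2 = (-129 + (1 + 11)/(-22 + 11))**2 = (-129 + 12/(-11))**2 = (-129 - 1/11*12)**2 = (-129 - 12/11)**2 = (-1431/11)**2 = 2047761/121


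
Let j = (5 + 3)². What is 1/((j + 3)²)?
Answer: 1/4489 ≈ 0.00022277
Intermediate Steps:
j = 64 (j = 8² = 64)
1/((j + 3)²) = 1/((64 + 3)²) = 1/(67²) = 1/4489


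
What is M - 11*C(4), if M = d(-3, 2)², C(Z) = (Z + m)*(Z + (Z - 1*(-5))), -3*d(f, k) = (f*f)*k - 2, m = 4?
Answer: -10040/9 ≈ -1115.6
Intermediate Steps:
d(f, k) = ⅔ - k*f²/3 (d(f, k) = -((f*f)*k - 2)/3 = -(f²*k - 2)/3 = -(k*f² - 2)/3 = -(-2 + k*f²)/3 = ⅔ - k*f²/3)
C(Z) = (4 + Z)*(5 + 2*Z) (C(Z) = (Z + 4)*(Z + (Z - 1*(-5))) = (4 + Z)*(Z + (Z + 5)) = (4 + Z)*(Z + (5 + Z)) = (4 + Z)*(5 + 2*Z))
M = 256/9 (M = (⅔ - ⅓*2*(-3)²)² = (⅔ - ⅓*2*9)² = (⅔ - 6)² = (-16/3)² = 256/9 ≈ 28.444)
M - 11*C(4) = 256/9 - 11*(20 + 2*4² + 13*4) = 256/9 - 11*(20 + 2*16 + 52) = 256/9 - 11*(20 + 32 + 52) = 256/9 - 11*104 = 256/9 - 1144 = -10040/9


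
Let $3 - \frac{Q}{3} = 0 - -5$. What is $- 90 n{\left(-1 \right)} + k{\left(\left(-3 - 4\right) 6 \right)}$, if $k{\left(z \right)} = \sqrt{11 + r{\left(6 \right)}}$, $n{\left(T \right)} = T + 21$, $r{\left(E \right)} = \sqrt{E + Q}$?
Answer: $-1800 + \sqrt{11} \approx -1796.7$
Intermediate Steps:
$Q = -6$ ($Q = 9 - 3 \left(0 - -5\right) = 9 - 3 \left(0 + 5\right) = 9 - 15 = -6$)
$r{\left(E \right)} = \sqrt{-6 + E}$ ($r{\left(E \right)} = \sqrt{E - 6} = \sqrt{-6 + E}$)
$n{\left(T \right)} = 21 + T$
$k{\left(z \right)} = \sqrt{11}$ ($k{\left(z \right)} = \sqrt{11 + \sqrt{-6 + 6}} = \sqrt{11 + \sqrt{0}} = \sqrt{11 + 0} = \sqrt{11}$)
$- 90 n{\left(-1 \right)} + k{\left(\left(-3 - 4\right) 6 \right)} = - 90 \left(21 - 1\right) + \sqrt{11} = \left(-90\right) 20 + \sqrt{11} = -1800 + \sqrt{11}$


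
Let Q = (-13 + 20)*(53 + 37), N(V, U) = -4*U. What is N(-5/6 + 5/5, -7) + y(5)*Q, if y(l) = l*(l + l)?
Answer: 31528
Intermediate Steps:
y(l) = 2*l² (y(l) = l*(2*l) = 2*l²)
Q = 630 (Q = 7*90 = 630)
N(-5/6 + 5/5, -7) + y(5)*Q = -4*(-7) + (2*5²)*630 = 28 + (2*25)*630 = 28 + 50*630 = 28 + 31500 = 31528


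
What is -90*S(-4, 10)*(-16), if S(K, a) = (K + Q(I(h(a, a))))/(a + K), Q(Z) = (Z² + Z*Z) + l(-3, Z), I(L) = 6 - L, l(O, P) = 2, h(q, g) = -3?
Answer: 38400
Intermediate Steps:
Q(Z) = 2 + 2*Z² (Q(Z) = (Z² + Z*Z) + 2 = (Z² + Z²) + 2 = 2*Z² + 2 = 2 + 2*Z²)
S(K, a) = (164 + K)/(K + a) (S(K, a) = (K + (2 + 2*(6 - 1*(-3))²))/(a + K) = (K + (2 + 2*(6 + 3)²))/(K + a) = (K + (2 + 2*9²))/(K + a) = (K + (2 + 2*81))/(K + a) = (K + (2 + 162))/(K + a) = (K + 164)/(K + a) = (164 + K)/(K + a))
-90*S(-4, 10)*(-16) = -90*(164 - 4)/(-4 + 10)*(-16) = -90*160/6*(-16) = -15*160*(-16) = -90*80/3*(-16) = -2400*(-16) = 38400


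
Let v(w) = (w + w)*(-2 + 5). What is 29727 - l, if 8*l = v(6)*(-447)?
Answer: 63477/2 ≈ 31739.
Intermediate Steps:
v(w) = 6*w (v(w) = (2*w)*3 = 6*w)
l = -4023/2 (l = ((6*6)*(-447))/8 = (36*(-447))/8 = (1/8)*(-16092) = -4023/2 ≈ -2011.5)
29727 - l = 29727 - 1*(-4023/2) = 29727 + 4023/2 = 63477/2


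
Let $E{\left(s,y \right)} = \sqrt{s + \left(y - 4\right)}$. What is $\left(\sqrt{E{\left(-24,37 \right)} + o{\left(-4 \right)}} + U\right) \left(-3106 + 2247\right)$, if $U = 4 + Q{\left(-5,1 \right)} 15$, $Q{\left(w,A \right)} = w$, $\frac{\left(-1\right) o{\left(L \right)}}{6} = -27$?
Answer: $60989 - 859 \sqrt{165} \approx 49955.0$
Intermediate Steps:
$o{\left(L \right)} = 162$ ($o{\left(L \right)} = \left(-6\right) \left(-27\right) = 162$)
$E{\left(s,y \right)} = \sqrt{-4 + s + y}$ ($E{\left(s,y \right)} = \sqrt{s + \left(y - 4\right)} = \sqrt{s + \left(-4 + y\right)} = \sqrt{-4 + s + y}$)
$U = -71$ ($U = 4 - 75 = -71$)
$\left(\sqrt{E{\left(-24,37 \right)} + o{\left(-4 \right)}} + U\right) \left(-3106 + 2247\right) = \left(\sqrt{\sqrt{-4 - 24 + 37} + 162} - 71\right) \left(-3106 + 2247\right) = \left(\sqrt{\sqrt{9} + 162} - 71\right) \left(-859\right) = \left(\sqrt{3 + 162} - 71\right) \left(-859\right) = \left(\sqrt{165} - 71\right) \left(-859\right) = \left(-71 + \sqrt{165}\right) \left(-859\right) = 60989 - 859 \sqrt{165}$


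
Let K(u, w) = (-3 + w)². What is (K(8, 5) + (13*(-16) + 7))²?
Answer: 38809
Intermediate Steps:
(K(8, 5) + (13*(-16) + 7))² = ((-3 + 5)² + (13*(-16) + 7))² = (2² + (-208 + 7))² = (4 - 201)² = (-197)² = 38809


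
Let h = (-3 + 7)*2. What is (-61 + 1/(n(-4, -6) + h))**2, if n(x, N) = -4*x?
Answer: 2140369/576 ≈ 3715.9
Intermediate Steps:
h = 8 (h = 4*2 = 8)
(-61 + 1/(n(-4, -6) + h))**2 = (-61 + 1/(-4*(-4) + 8))**2 = (-61 + 1/(16 + 8))**2 = (-61 + 1/24)**2 = (-1463/24)**2 = 2140369/576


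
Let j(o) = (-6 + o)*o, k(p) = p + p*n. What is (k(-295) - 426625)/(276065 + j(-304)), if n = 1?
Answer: -28481/24687 ≈ -1.1537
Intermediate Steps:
k(p) = 2*p (k(p) = p + p*1 = p + p = 2*p)
j(o) = o*(-6 + o)
(k(-295) - 426625)/(276065 + j(-304)) = (2*(-295) - 426625)/(276065 - 304*(-6 - 304)) = (-590 - 426625)/(276065 - 304*(-310)) = -427215/(276065 + 94240) = -427215/370305 = -427215*1/370305 = -28481/24687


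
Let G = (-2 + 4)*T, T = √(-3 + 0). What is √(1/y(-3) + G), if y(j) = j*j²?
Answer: √(-3 + 162*I*√3)/9 ≈ 1.3091 + 1.3231*I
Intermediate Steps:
y(j) = j³
T = I*√3 (T = √(-3) = I*√3 ≈ 1.732*I)
G = 2*I*√3 (G = (-2 + 4)*(I*√3) = 2*(I*√3) = 2*I*√3 ≈ 3.4641*I)
√(1/y(-3) + G) = √(1/((-3)³) + 2*I*√3) = √(1/(-27) + 2*I*√3) = √(-1/27 + 2*I*√3)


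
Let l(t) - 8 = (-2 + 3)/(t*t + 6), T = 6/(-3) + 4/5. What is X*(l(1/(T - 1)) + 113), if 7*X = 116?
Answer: 10555072/5257 ≈ 2007.8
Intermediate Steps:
X = 116/7 (X = (⅐)*116 = 116/7 ≈ 16.571)
T = -6/5 (T = 6*(-⅓) + 4*(⅕) = -2 + ⅘ = -6/5 ≈ -1.2000)
l(t) = 8 + 1/(6 + t²) (l(t) = 8 + (-2 + 3)/(t*t + 6) = 8 + 1/(t² + 6) = 8 + 1/(6 + t²))
X*(l(1/(T - 1)) + 113) = 116*((49 + 8*(1/(-6/5 - 1))²)/(6 + (1/(-6/5 - 1))²) + 113)/7 = 116*((49 + 8*(1/(-11/5))²)/(6 + (1/(-11/5))²) + 113)/7 = 116*((49 + 8*(-5/11)²)/(6 + (-5/11)²) + 113)/7 = 116*((49 + 8*(25/121))/(6 + 25/121) + 113)/7 = 116*((49 + 200/121)/(751/121) + 113)/7 = 116*((121/751)*(6129/121) + 113)/7 = 116*(6129/751 + 113)/7 = (116/7)*(90992/751) = 10555072/5257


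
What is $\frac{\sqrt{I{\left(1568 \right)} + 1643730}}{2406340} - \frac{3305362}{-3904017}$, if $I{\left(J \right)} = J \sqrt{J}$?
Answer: $\frac{3305362}{3904017} + \frac{\sqrt{1643730 + 43904 \sqrt{2}}}{2406340} \approx 0.8472$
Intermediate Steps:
$I{\left(J \right)} = J^{\frac{3}{2}}$
$\frac{\sqrt{I{\left(1568 \right)} + 1643730}}{2406340} - \frac{3305362}{-3904017} = \frac{\sqrt{1568^{\frac{3}{2}} + 1643730}}{2406340} - \frac{3305362}{-3904017} = \sqrt{43904 \sqrt{2} + 1643730} \cdot \frac{1}{2406340} - - \frac{3305362}{3904017} = \sqrt{1643730 + 43904 \sqrt{2}} \cdot \frac{1}{2406340} + \frac{3305362}{3904017} = \frac{\sqrt{1643730 + 43904 \sqrt{2}}}{2406340} + \frac{3305362}{3904017} = \frac{3305362}{3904017} + \frac{\sqrt{1643730 + 43904 \sqrt{2}}}{2406340}$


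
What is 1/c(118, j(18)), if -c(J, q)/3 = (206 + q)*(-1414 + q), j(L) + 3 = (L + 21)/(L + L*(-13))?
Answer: 1728/1490046311 ≈ 1.1597e-6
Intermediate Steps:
j(L) = -3 - (21 + L)/(12*L) (j(L) = -3 + (L + 21)/(L + L*(-13)) = -3 + (21 + L)/(L - 13*L) = -3 + (21 + L)/((-12*L)) = -3 + (21 + L)*(-1/(12*L)) = -3 - (21 + L)/(12*L))
c(J, q) = -3*(-1414 + q)*(206 + q) (c(J, q) = -3*(206 + q)*(-1414 + q) = -3*(-1414 + q)*(206 + q))
1/c(118, j(18)) = 1/(873852 - 3*(-21 - 37*18)**2/46656 + 3624*((1/12)*(-21 - 37*18)/18)) = 1/(873852 - 3*(-21 - 666)**2/46656 + 3624*((1/12)*(1/18)*(-21 - 666))) = 1/(873852 - 3*((1/12)*(1/18)*(-687))**2 + 3624*((1/12)*(1/18)*(-687))) = 1/(873852 - 3*(-229/72)**2 + 3624*(-229/72)) = 1/(873852 - 3*52441/5184 - 34579/3) = 1/(873852 - 52441/1728 - 34579/3) = 1/(1490046311/1728) = 1728/1490046311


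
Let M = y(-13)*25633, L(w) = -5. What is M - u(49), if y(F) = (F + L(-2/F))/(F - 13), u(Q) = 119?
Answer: 229150/13 ≈ 17627.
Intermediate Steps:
y(F) = (-5 + F)/(-13 + F) (y(F) = (F - 5)/(F - 13) = (-5 + F)/(-13 + F))
M = 230697/13 (M = ((-5 - 13)/(-13 - 13))*25633 = (-18/(-26))*25633 = -1/26*(-18)*25633 = (9/13)*25633 = 230697/13 ≈ 17746.)
M - u(49) = 230697/13 - 1*119 = 230697/13 - 119 = 229150/13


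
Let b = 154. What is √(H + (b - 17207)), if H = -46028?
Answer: 3*I*√7009 ≈ 251.16*I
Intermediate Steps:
√(H + (b - 17207)) = √(-46028 + (154 - 17207)) = √(-46028 - 17053) = √(-63081) = 3*I*√7009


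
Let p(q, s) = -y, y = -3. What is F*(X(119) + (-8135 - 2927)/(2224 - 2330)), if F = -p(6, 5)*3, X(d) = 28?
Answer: -63135/53 ≈ -1191.2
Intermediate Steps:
p(q, s) = 3 (p(q, s) = -1*(-3) = 3)
F = -9 (F = -1*3*3 = -3*3 = -9)
F*(X(119) + (-8135 - 2927)/(2224 - 2330)) = -9*(28 + (-8135 - 2927)/(2224 - 2330)) = -9*(28 - 11062/(-106)) = -9*(28 - 11062*(-1/106)) = -9*(28 + 5531/53) = -9*7015/53 = -63135/53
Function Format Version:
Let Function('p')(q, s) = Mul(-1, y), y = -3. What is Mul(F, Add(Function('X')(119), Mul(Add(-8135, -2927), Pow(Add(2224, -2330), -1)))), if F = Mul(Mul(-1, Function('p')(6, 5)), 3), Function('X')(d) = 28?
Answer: Rational(-63135, 53) ≈ -1191.2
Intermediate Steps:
Function('p')(q, s) = 3 (Function('p')(q, s) = Mul(-1, -3) = 3)
F = -9 (F = Mul(Mul(-1, 3), 3) = Mul(-3, 3) = -9)
Mul(F, Add(Function('X')(119), Mul(Add(-8135, -2927), Pow(Add(2224, -2330), -1)))) = Mul(-9, Add(28, Mul(Add(-8135, -2927), Pow(Add(2224, -2330), -1)))) = Mul(-9, Add(28, Mul(-11062, Pow(-106, -1)))) = Mul(-9, Add(28, Mul(-11062, Rational(-1, 106)))) = Mul(-9, Add(28, Rational(5531, 53))) = Mul(-9, Rational(7015, 53)) = Rational(-63135, 53)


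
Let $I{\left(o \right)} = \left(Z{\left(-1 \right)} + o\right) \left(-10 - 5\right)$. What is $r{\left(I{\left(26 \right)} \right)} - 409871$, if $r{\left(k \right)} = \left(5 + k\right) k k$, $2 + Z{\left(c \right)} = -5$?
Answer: $-23152871$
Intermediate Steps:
$Z{\left(c \right)} = -7$ ($Z{\left(c \right)} = -2 - 5 = -7$)
$I{\left(o \right)} = 105 - 15 o$ ($I{\left(o \right)} = \left(-7 + o\right) \left(-10 - 5\right) = \left(-7 + o\right) \left(-15\right) = 105 - 15 o$)
$r{\left(k \right)} = k^{2} \left(5 + k\right)$ ($r{\left(k \right)} = \left(5 + k\right) k^{2} = k^{2} \left(5 + k\right)$)
$r{\left(I{\left(26 \right)} \right)} - 409871 = \left(105 - 390\right)^{2} \left(5 + \left(105 - 390\right)\right) - 409871 = \left(-285\right)^{2} \left(5 - 285\right) - 409871 = 81225 \left(-280\right) - 409871 = -22743000 - 409871 = -23152871$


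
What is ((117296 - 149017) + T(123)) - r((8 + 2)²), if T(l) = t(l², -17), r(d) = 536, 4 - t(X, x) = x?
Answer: -32236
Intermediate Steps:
t(X, x) = 4 - x
T(l) = 21 (T(l) = 4 - 1*(-17) = 4 + 17 = 21)
((117296 - 149017) + T(123)) - r((8 + 2)²) = ((117296 - 149017) + 21) - 1*536 = (-31721 + 21) - 536 = -31700 - 536 = -32236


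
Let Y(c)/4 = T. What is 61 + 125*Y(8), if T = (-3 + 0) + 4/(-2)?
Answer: -2439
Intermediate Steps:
T = -5 (T = -3 + 4*(-½) = -3 - 2 = -5)
Y(c) = -20 (Y(c) = 4*(-5) = -20)
61 + 125*Y(8) = 61 + 125*(-20) = 61 - 2500 = -2439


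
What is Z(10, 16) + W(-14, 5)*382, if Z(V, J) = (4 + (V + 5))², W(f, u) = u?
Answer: 2271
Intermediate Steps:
Z(V, J) = (9 + V)² (Z(V, J) = (4 + (5 + V))² = (9 + V)²)
Z(10, 16) + W(-14, 5)*382 = (9 + 10)² + 5*382 = 19² + 1910 = 361 + 1910 = 2271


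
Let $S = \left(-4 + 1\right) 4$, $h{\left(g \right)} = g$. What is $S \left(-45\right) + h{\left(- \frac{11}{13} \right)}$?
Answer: $\frac{7009}{13} \approx 539.15$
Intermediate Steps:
$S = -12$ ($S = \left(-3\right) 4 = -12$)
$S \left(-45\right) + h{\left(- \frac{11}{13} \right)} = \left(-12\right) \left(-45\right) - \frac{11}{13} = 540 - \frac{11}{13} = \frac{7009}{13}$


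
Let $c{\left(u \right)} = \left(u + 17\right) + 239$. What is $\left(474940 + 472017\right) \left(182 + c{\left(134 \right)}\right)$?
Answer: $541659404$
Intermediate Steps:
$c{\left(u \right)} = 256 + u$ ($c{\left(u \right)} = \left(17 + u\right) + 239 = 256 + u$)
$\left(474940 + 472017\right) \left(182 + c{\left(134 \right)}\right) = \left(474940 + 472017\right) \left(182 + \left(256 + 134\right)\right) = 946957 \left(182 + 390\right) = 946957 \cdot 572 = 541659404$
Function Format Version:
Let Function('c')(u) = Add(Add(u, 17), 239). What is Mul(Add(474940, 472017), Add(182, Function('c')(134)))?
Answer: 541659404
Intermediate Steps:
Function('c')(u) = Add(256, u) (Function('c')(u) = Add(Add(17, u), 239) = Add(256, u))
Mul(Add(474940, 472017), Add(182, Function('c')(134))) = Mul(Add(474940, 472017), Add(182, Add(256, 134))) = Mul(946957, Add(182, 390)) = Mul(946957, 572) = 541659404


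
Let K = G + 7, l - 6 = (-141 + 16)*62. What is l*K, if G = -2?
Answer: -38720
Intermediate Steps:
l = -7744 (l = 6 + (-141 + 16)*62 = 6 - 125*62 = 6 - 7750 = -7744)
K = 5 (K = -2 + 7 = 5)
l*K = -7744*5 = -38720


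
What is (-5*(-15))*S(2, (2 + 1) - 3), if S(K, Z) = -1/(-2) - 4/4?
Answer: -75/2 ≈ -37.500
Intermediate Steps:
S(K, Z) = -1/2 (S(K, Z) = -1*(-1/2) - 4*1/4 = 1/2 - 1 = -1/2)
(-5*(-15))*S(2, (2 + 1) - 3) = -5*(-15)*(-1/2) = 75*(-1/2) = -75/2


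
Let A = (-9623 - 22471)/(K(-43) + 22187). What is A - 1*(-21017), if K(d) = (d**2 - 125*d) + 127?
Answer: 34487114/1641 ≈ 21016.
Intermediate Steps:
K(d) = 127 + d**2 - 125*d
A = -1783/1641 (A = (-9623 - 22471)/((127 + (-43)**2 - 125*(-43)) + 22187) = -32094/((127 + 1849 + 5375) + 22187) = -32094/(7351 + 22187) = -32094/29538 = -32094*1/29538 = -1783/1641 ≈ -1.0865)
A - 1*(-21017) = -1783/1641 - 1*(-21017) = -1783/1641 + 21017 = 34487114/1641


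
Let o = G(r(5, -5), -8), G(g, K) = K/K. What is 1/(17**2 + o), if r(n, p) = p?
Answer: 1/290 ≈ 0.0034483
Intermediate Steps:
G(g, K) = 1
o = 1
1/(17**2 + o) = 1/(17**2 + 1) = 1/(289 + 1) = 1/290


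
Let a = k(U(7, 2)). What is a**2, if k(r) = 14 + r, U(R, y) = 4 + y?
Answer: 400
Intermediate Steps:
a = 20 (a = 14 + (4 + 2) = 14 + 6 = 20)
a**2 = 20**2 = 400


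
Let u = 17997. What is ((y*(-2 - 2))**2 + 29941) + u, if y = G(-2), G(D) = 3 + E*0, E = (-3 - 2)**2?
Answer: 48082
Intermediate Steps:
E = 25 (E = (-5)**2 = 25)
G(D) = 3 (G(D) = 3 + 25*0 = 3 + 0 = 3)
y = 3
((y*(-2 - 2))**2 + 29941) + u = ((3*(-2 - 2))**2 + 29941) + 17997 = ((3*(-4))**2 + 29941) + 17997 = ((-12)**2 + 29941) + 17997 = (144 + 29941) + 17997 = 30085 + 17997 = 48082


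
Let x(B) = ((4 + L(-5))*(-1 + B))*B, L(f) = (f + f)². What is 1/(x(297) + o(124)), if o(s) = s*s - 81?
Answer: 1/9158143 ≈ 1.0919e-7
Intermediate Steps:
L(f) = 4*f² (L(f) = (2*f)² = 4*f²)
o(s) = -81 + s² (o(s) = s² - 81 = -81 + s²)
x(B) = B*(-104 + 104*B) (x(B) = ((4 + 4*(-5)²)*(-1 + B))*B = ((4 + 4*25)*(-1 + B))*B = ((4 + 100)*(-1 + B))*B = (104*(-1 + B))*B = (-104 + 104*B)*B = B*(-104 + 104*B))
1/(x(297) + o(124)) = 1/(104*297*(-1 + 297) + (-81 + 124²)) = 1/(104*297*296 + (-81 + 15376)) = 1/(9142848 + 15295) = 1/9158143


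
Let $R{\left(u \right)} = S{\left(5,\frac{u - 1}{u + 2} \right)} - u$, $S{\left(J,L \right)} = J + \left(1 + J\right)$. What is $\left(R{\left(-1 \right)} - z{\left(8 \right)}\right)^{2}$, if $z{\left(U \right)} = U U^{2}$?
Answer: $250000$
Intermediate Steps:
$S{\left(J,L \right)} = 1 + 2 J$
$R{\left(u \right)} = 11 - u$ ($R{\left(u \right)} = \left(1 + 2 \cdot 5\right) - u = \left(1 + 10\right) - u = 11 - u$)
$z{\left(U \right)} = U^{3}$
$\left(R{\left(-1 \right)} - z{\left(8 \right)}\right)^{2} = \left(\left(11 - -1\right) - 8^{3}\right)^{2} = \left(\left(11 + 1\right) - 512\right)^{2} = \left(12 - 512\right)^{2} = \left(-500\right)^{2} = 250000$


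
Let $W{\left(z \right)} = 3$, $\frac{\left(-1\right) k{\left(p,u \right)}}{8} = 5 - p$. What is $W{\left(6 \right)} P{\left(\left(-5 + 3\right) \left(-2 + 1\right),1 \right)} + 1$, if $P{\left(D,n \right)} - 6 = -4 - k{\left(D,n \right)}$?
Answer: $79$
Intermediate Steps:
$k{\left(p,u \right)} = -40 + 8 p$ ($k{\left(p,u \right)} = - 8 \left(5 - p\right) = -40 + 8 p$)
$P{\left(D,n \right)} = 42 - 8 D$ ($P{\left(D,n \right)} = 6 - \left(-36 + 8 D\right) = 42 - 8 D$)
$W{\left(6 \right)} P{\left(\left(-5 + 3\right) \left(-2 + 1\right),1 \right)} + 1 = 3 \left(42 - 8 \left(-5 + 3\right) \left(-2 + 1\right)\right) + 1 = 3 \left(42 - 8 \left(\left(-2\right) \left(-1\right)\right)\right) + 1 = 3 \left(42 - 16\right) + 1 = 3 \cdot 26 + 1 = 78 + 1 = 79$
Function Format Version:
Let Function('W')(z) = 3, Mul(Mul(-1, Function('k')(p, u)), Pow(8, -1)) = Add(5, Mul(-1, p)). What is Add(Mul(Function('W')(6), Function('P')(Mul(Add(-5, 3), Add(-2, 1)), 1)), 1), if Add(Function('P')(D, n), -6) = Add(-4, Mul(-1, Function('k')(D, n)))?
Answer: 79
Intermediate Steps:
Function('k')(p, u) = Add(-40, Mul(8, p)) (Function('k')(p, u) = Mul(-8, Add(5, Mul(-1, p))) = Add(-40, Mul(8, p)))
Function('P')(D, n) = Add(42, Mul(-8, D)) (Function('P')(D, n) = Add(6, Add(-4, Mul(-1, Add(-40, Mul(8, D))))) = Add(6, Add(-4, Add(40, Mul(-8, D)))) = Add(6, Add(36, Mul(-8, D))) = Add(42, Mul(-8, D)))
Add(Mul(Function('W')(6), Function('P')(Mul(Add(-5, 3), Add(-2, 1)), 1)), 1) = Add(Mul(3, Add(42, Mul(-8, Mul(Add(-5, 3), Add(-2, 1))))), 1) = Add(Mul(3, Add(42, Mul(-8, Mul(-2, -1)))), 1) = Add(Mul(3, Add(42, Mul(-8, 2))), 1) = Add(Mul(3, Add(42, -16)), 1) = Add(Mul(3, 26), 1) = Add(78, 1) = 79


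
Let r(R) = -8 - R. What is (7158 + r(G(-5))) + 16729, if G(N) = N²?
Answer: 23854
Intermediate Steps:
(7158 + r(G(-5))) + 16729 = (7158 + (-8 - 1*(-5)²)) + 16729 = (7158 + (-8 - 1*25)) + 16729 = (7158 + (-8 - 25)) + 16729 = (7158 - 33) + 16729 = 7125 + 16729 = 23854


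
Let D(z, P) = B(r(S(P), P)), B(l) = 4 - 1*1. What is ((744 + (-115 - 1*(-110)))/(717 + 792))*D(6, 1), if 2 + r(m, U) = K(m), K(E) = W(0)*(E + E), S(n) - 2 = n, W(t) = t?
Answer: 739/503 ≈ 1.4692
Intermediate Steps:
S(n) = 2 + n
K(E) = 0 (K(E) = 0*(E + E) = 0*(2*E) = 0)
r(m, U) = -2 (r(m, U) = -2 + 0 = -2)
B(l) = 3 (B(l) = 4 - 1 = 3)
D(z, P) = 3
((744 + (-115 - 1*(-110)))/(717 + 792))*D(6, 1) = ((744 + (-115 - 1*(-110)))/(717 + 792))*3 = ((744 + (-115 + 110))/1509)*3 = ((744 - 5)*(1/1509))*3 = (739*(1/1509))*3 = (739/1509)*3 = 739/503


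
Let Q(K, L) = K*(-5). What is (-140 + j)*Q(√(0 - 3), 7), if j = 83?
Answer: 285*I*√3 ≈ 493.63*I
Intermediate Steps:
Q(K, L) = -5*K
(-140 + j)*Q(√(0 - 3), 7) = (-140 + 83)*(-5*√(0 - 3)) = -(-285)*√(-3) = -(-285)*I*√3 = 285*I*√3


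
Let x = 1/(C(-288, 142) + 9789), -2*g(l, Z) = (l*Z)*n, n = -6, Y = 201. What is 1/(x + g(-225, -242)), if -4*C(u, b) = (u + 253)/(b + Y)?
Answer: 1918649/313411314346 ≈ 6.1218e-6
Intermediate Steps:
C(u, b) = -(253 + u)/(4*(201 + b)) (C(u, b) = -(u + 253)/(4*(b + 201)) = -(253 + u)/(4*(201 + b)))
g(l, Z) = 3*Z*l (g(l, Z) = -l*Z*(-6)/2 = -Z*l*(-6)/2 = -(-3)*Z*l = 3*Z*l)
x = 196/1918649 (x = 1/((-253 - 1*(-288))/(4*(201 + 142)) + 9789) = 1/((1/4)*(-253 + 288)/343 + 9789) = 1/((1/4)*(1/343)*35 + 9789) = 1/(5/196 + 9789) = 1/(1918649/196) = 196/1918649 ≈ 0.00010216)
1/(x + g(-225, -242)) = 1/(196/1918649 + 3*(-242)*(-225)) = 1/(196/1918649 + 163350) = 1/(313411314346/1918649) = 1918649/313411314346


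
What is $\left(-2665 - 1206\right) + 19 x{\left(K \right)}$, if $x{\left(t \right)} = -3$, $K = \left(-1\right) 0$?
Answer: $-3928$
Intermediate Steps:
$K = 0$
$\left(-2665 - 1206\right) + 19 x{\left(K \right)} = \left(-2665 - 1206\right) + 19 \left(-3\right) = -3871 - 57 = -3928$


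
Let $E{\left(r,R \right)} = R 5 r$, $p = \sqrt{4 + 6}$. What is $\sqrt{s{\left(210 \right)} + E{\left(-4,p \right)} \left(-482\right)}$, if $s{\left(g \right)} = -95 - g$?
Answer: $\sqrt{-305 + 9640 \sqrt{10}} \approx 173.72$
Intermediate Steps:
$p = \sqrt{10} \approx 3.1623$
$E{\left(r,R \right)} = 5 R r$
$\sqrt{s{\left(210 \right)} + E{\left(-4,p \right)} \left(-482\right)} = \sqrt{\left(-95 - 210\right) + 5 \sqrt{10} \left(-4\right) \left(-482\right)} = \sqrt{\left(-95 - 210\right) + - 20 \sqrt{10} \left(-482\right)} = \sqrt{-305 + 9640 \sqrt{10}}$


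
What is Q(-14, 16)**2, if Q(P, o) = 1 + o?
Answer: 289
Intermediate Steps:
Q(-14, 16)**2 = (1 + 16)**2 = 17**2 = 289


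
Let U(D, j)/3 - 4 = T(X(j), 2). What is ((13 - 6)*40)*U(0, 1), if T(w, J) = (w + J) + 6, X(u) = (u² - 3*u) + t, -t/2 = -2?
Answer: 11760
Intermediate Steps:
t = 4 (t = -2*(-2) = 4)
X(u) = 4 + u² - 3*u (X(u) = (u² - 3*u) + 4 = 4 + u² - 3*u)
T(w, J) = 6 + J + w (T(w, J) = (J + w) + 6 = 6 + J + w)
U(D, j) = 48 - 9*j + 3*j² (U(D, j) = 12 + 3*(6 + 2 + (4 + j² - 3*j)) = 12 + 3*(12 + j² - 3*j) = 12 + (36 - 9*j + 3*j²) = 48 - 9*j + 3*j²)
((13 - 6)*40)*U(0, 1) = ((13 - 6)*40)*(48 - 9*1 + 3*1²) = (7*40)*(48 - 9 + 3*1) = 280*(48 - 9 + 3) = 280*42 = 11760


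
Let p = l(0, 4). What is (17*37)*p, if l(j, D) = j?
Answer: 0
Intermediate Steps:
p = 0
(17*37)*p = (17*37)*0 = 629*0 = 0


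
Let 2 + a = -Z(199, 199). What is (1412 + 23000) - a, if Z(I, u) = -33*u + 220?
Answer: 18067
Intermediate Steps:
Z(I, u) = 220 - 33*u
a = 6345 (a = -2 - (220 - 33*199) = -2 - (220 - 6567) = -2 - 1*(-6347) = -2 + 6347 = 6345)
(1412 + 23000) - a = (1412 + 23000) - 1*6345 = 24412 - 6345 = 18067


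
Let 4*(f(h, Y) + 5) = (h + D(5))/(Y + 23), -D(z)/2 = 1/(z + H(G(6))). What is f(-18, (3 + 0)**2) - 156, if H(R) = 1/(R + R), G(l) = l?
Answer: -629105/3904 ≈ -161.14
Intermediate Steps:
H(R) = 1/(2*R)
D(z) = -2/(1/12 + z) (D(z) = -2/(z + (1/2)/6) = -2/(z + (1/2)*(1/6)) = -2/(z + 1/12) = -2/(1/12 + z))
f(h, Y) = -5 + (-24/61 + h)/(4*(23 + Y)) (f(h, Y) = -5 + ((h - 24/(1 + 12*5))/(Y + 23))/4 = -5 + ((h - 24/(1 + 60))/(23 + Y))/4 = -5 + ((h - 24/61)/(23 + Y))/4 = -5 + ((-24/61 + h)/(23 + Y))/4 = -5 + (-24/61 + h)/(4*(23 + Y)))
f(-18, (3 + 0)**2) - 156 = (-28084 - 1220*(3 + 0)**2 + 61*(-18))/(244*(23 + (3 + 0)**2)) - 156 = (-28084 - 1220*3**2 - 1098)/(244*(23 + 3**2)) - 156 = (-28084 - 1220*9 - 1098)/(244*(23 + 9)) - 156 = (1/244)*(-28084 - 10980 - 1098)/32 - 156 = (1/244)*(1/32)*(-40162) - 156 = -20081/3904 - 156 = -629105/3904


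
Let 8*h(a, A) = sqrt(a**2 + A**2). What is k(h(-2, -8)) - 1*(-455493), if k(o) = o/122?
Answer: 455493 + sqrt(17)/488 ≈ 4.5549e+5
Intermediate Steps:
h(a, A) = sqrt(A**2 + a**2)/8 (h(a, A) = sqrt(a**2 + A**2)/8 = sqrt(A**2 + a**2)/8)
k(o) = o/122 (k(o) = o*(1/122) = o/122)
k(h(-2, -8)) - 1*(-455493) = (sqrt((-8)**2 + (-2)**2)/8)/122 - 1*(-455493) = (sqrt(64 + 4)/8)/122 + 455493 = (sqrt(68)/8)/122 + 455493 = ((2*sqrt(17))/8)/122 + 455493 = (sqrt(17)/4)/122 + 455493 = sqrt(17)/488 + 455493 = 455493 + sqrt(17)/488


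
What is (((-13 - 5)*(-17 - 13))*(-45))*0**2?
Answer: 0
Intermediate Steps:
(((-13 - 5)*(-17 - 13))*(-45))*0**2 = (-18*(-30)*(-45))*0 = (540*(-45))*0 = -24300*0 = 0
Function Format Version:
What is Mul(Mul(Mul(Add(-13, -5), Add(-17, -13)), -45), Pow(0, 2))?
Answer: 0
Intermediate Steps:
Mul(Mul(Mul(Add(-13, -5), Add(-17, -13)), -45), Pow(0, 2)) = Mul(Mul(Mul(-18, -30), -45), 0) = Mul(Mul(540, -45), 0) = Mul(-24300, 0) = 0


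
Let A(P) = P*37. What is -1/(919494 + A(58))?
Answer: -1/921640 ≈ -1.0850e-6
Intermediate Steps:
A(P) = 37*P
-1/(919494 + A(58)) = -1/(919494 + 37*58) = -1/(919494 + 2146) = -1/921640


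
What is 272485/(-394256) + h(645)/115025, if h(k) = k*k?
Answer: 123421177/42185392 ≈ 2.9257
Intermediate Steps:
h(k) = k²
272485/(-394256) + h(645)/115025 = 272485/(-394256) + 645²/115025 = 272485*(-1/394256) + 416025*(1/115025) = -272485/394256 + 387/107 = 123421177/42185392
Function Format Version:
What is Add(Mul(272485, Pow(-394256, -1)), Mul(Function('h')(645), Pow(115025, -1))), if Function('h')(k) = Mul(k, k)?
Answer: Rational(123421177, 42185392) ≈ 2.9257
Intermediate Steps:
Function('h')(k) = Pow(k, 2)
Add(Mul(272485, Pow(-394256, -1)), Mul(Function('h')(645), Pow(115025, -1))) = Add(Mul(272485, Pow(-394256, -1)), Mul(Pow(645, 2), Pow(115025, -1))) = Add(Mul(272485, Rational(-1, 394256)), Mul(416025, Rational(1, 115025))) = Add(Rational(-272485, 394256), Rational(387, 107)) = Rational(123421177, 42185392)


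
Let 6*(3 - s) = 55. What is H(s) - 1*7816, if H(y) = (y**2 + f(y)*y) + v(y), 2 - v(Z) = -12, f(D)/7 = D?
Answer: -67480/9 ≈ -7497.8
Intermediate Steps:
s = -37/6 (s = 3 - 1/6*55 = 3 - 55/6 = -37/6 ≈ -6.1667)
f(D) = 7*D
v(Z) = 14 (v(Z) = 2 - 1*(-12) = 2 + 12 = 14)
H(y) = 14 + 8*y**2 (H(y) = (y**2 + (7*y)*y) + 14 = (y**2 + 7*y**2) + 14 = 8*y**2 + 14 = 14 + 8*y**2)
H(s) - 1*7816 = (14 + 8*(-37/6)**2) - 1*7816 = (14 + 8*(1369/36)) - 7816 = (14 + 2738/9) - 7816 = 2864/9 - 7816 = -67480/9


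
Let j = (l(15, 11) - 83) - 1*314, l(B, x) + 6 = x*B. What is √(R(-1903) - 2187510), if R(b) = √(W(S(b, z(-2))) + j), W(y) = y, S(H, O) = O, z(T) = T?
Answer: √(-2187510 + 4*I*√15) ≈ 0.005 + 1479.0*I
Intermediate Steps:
l(B, x) = -6 + B*x (l(B, x) = -6 + x*B = -6 + B*x)
j = -238 (j = ((-6 + 15*11) - 83) - 1*314 = ((-6 + 165) - 83) - 314 = (159 - 83) - 314 = 76 - 314 = -238)
R(b) = 4*I*√15 (R(b) = √(-2 - 238) = √(-240) = 4*I*√15)
√(R(-1903) - 2187510) = √(4*I*√15 - 2187510) = √(-2187510 + 4*I*√15)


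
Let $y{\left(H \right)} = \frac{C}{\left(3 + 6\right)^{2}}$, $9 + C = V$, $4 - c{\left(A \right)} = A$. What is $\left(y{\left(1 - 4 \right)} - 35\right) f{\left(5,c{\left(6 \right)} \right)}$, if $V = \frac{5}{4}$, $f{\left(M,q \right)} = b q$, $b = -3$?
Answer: $- \frac{11371}{54} \approx -210.57$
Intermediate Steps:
$c{\left(A \right)} = 4 - A$
$f{\left(M,q \right)} = - 3 q$
$V = \frac{5}{4}$ ($V = 5 \cdot \frac{1}{4} = \frac{5}{4} \approx 1.25$)
$C = - \frac{31}{4}$ ($C = -9 + \frac{5}{4} = - \frac{31}{4} \approx -7.75$)
$y{\left(H \right)} = - \frac{31}{324}$ ($y{\left(H \right)} = - \frac{31}{4 \left(3 + 6\right)^{2}} = - \frac{31}{4 \cdot 9^{2}} = - \frac{31}{4 \cdot 81} = \left(- \frac{31}{4}\right) \frac{1}{81} = - \frac{31}{324}$)
$\left(y{\left(1 - 4 \right)} - 35\right) f{\left(5,c{\left(6 \right)} \right)} = \left(- \frac{31}{324} - 35\right) \left(- 3 \left(4 - 6\right)\right) = - \frac{11371 \left(- 3 \left(4 - 6\right)\right)}{324} = - \frac{11371 \left(\left(-3\right) \left(-2\right)\right)}{324} = \left(- \frac{11371}{324}\right) 6 = - \frac{11371}{54}$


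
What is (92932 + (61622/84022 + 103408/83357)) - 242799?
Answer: -524813972310694/3501910927 ≈ -1.4987e+5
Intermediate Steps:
(92932 + (61622/84022 + 103408/83357)) - 242799 = (92932 + (61622*(1/84022) + 103408*(1/83357))) - 242799 = (92932 + (30811/42011 + 103408/83357)) - 242799 = (92932 + 6912586015/3501910927) - 242799 = 325446498853979/3501910927 - 242799 = -524813972310694/3501910927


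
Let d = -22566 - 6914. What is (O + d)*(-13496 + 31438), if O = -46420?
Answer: -1361797800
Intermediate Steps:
d = -29480
(O + d)*(-13496 + 31438) = (-46420 - 29480)*(-13496 + 31438) = -75900*17942 = -1361797800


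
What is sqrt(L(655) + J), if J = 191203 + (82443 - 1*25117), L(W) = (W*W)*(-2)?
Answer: I*sqrt(609521) ≈ 780.72*I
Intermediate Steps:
L(W) = -2*W**2 (L(W) = W**2*(-2) = -2*W**2)
J = 248529 (J = 191203 + (82443 - 25117) = 191203 + 57326 = 248529)
sqrt(L(655) + J) = sqrt(-2*655**2 + 248529) = sqrt(-2*429025 + 248529) = sqrt(-858050 + 248529) = sqrt(-609521) = I*sqrt(609521)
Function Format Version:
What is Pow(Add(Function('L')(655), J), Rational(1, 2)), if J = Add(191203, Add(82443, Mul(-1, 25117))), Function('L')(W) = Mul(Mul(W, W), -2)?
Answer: Mul(I, Pow(609521, Rational(1, 2))) ≈ Mul(780.72, I)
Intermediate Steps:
Function('L')(W) = Mul(-2, Pow(W, 2)) (Function('L')(W) = Mul(Pow(W, 2), -2) = Mul(-2, Pow(W, 2)))
J = 248529 (J = Add(191203, Add(82443, -25117)) = Add(191203, 57326) = 248529)
Pow(Add(Function('L')(655), J), Rational(1, 2)) = Pow(Add(Mul(-2, Pow(655, 2)), 248529), Rational(1, 2)) = Pow(Add(Mul(-2, 429025), 248529), Rational(1, 2)) = Pow(Add(-858050, 248529), Rational(1, 2)) = Pow(-609521, Rational(1, 2)) = Mul(I, Pow(609521, Rational(1, 2)))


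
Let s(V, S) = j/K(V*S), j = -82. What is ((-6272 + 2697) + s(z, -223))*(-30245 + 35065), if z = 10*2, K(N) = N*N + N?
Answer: -17134262665262/994357 ≈ -1.7231e+7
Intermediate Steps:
K(N) = N + N² (K(N) = N² + N = N + N²)
z = 20
s(V, S) = -82/(S*V*(1 + S*V)) (s(V, S) = -82*1/(S*V*(1 + V*S)) = -82*1/(S*V*(1 + S*V)) = -82/(S*V*(1 + S*V)))
((-6272 + 2697) + s(z, -223))*(-30245 + 35065) = ((-6272 + 2697) - 82/(-223*20*(1 - 223*20)))*(-30245 + 35065) = (-3575 - 82*(-1/223)*1/20/(1 - 4460))*4820 = (-3575 - 82*(-1/223)*1/20/(-4459))*4820 = (-3575 - 82*(-1/223)*1/20*(-1/4459))*4820 = (-3575 - 41/9943570)*4820 = -35548262791/9943570*4820 = -17134262665262/994357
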